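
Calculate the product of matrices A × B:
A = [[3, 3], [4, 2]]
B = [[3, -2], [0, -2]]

Matrix multiplication:
C[0][0] = 3×3 + 3×0 = 9
C[0][1] = 3×-2 + 3×-2 = -12
C[1][0] = 4×3 + 2×0 = 12
C[1][1] = 4×-2 + 2×-2 = -12
Result: [[9, -12], [12, -12]]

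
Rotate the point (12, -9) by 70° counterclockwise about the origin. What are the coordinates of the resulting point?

Rotation matrix for 70°: [[cos 70°, -sin 70°], [sin 70°, cos 70°]] ≈ [[0.342020, -0.939693], [0.939693, 0.342020]]
[[0.342020, -0.939693], [0.939693, 0.342020]] × [12, -9]ᵀ ≈ [12.5615, 8.1981]ᵀ
Result: (12.5615, 8.1981)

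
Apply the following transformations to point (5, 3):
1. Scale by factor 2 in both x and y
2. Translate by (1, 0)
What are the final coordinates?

Step 1: Scale (5, 3) by 2 → (10, 6)
Step 2: Translate by (1, 0) → (11, 6)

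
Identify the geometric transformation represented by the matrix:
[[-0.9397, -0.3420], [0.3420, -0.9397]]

This matrix represents: rotation by 160° counterclockwise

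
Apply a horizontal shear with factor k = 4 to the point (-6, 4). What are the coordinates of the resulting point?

Shear matrix for horizontal shear with factor k = 4:
[[1, 4], [0, 1]]
Result: (-6, 4) → (10, 4)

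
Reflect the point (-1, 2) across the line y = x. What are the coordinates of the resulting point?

Reflection across line y = x: (-1, 2) → (2, -1)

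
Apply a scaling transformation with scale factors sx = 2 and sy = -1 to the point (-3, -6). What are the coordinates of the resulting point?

Scaling matrix:
[[2, 0], [0, -1]]
Result: (-3 × 2, -6 × -1) = (-6, 6)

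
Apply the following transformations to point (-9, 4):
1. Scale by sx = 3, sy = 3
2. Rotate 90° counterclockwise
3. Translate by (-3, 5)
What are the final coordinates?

Step 1: Scale → (-27, 12)
Step 2: Rotate 90° → (-12, -27)
Step 3: Translate → (-15, -22)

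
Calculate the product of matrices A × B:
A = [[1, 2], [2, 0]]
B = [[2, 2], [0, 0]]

Matrix multiplication:
C[0][0] = 1×2 + 2×0 = 2
C[0][1] = 1×2 + 2×0 = 2
C[1][0] = 2×2 + 0×0 = 4
C[1][1] = 2×2 + 0×0 = 4
Result: [[2, 2], [4, 4]]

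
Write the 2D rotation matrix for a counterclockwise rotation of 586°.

Rotation matrix formula: [[cos θ, -sin θ], [sin θ, cos θ]]
For θ = 586°:
cos(586°) = -0.6947
sin(586°) = -0.7193
Result: [[-0.6947, 0.7193], [-0.7193, -0.6947]]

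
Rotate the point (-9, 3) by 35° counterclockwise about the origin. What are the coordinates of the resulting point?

Rotation matrix for 35°: [[cos 35°, -sin 35°], [sin 35°, cos 35°]] ≈ [[0.819152, -0.573576], [0.573576, 0.819152]]
[[0.819152, -0.573576], [0.573576, 0.819152]] × [-9, 3]ᵀ ≈ [-9.0931, -2.7047]ᵀ
Result: (-9.0931, -2.7047)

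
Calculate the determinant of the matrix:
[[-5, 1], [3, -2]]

For a 2×2 matrix [[a, b], [c, d]], det = ad - bc
det = (-5)(-2) - (1)(3) = 10 - 3 = 7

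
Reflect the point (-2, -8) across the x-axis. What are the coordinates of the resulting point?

Reflection across x-axis: (-2, -8) → (-2, 8)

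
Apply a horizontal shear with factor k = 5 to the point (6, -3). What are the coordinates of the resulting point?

Shear matrix for horizontal shear with factor k = 5:
[[1, 5], [0, 1]]
Result: (6, -3) → (-9, -3)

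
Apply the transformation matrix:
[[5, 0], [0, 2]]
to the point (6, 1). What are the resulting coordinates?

Matrix multiplication:
[[5, 0], [0, 2]] × [6, 1]ᵀ
= [(5)(6) + (0)(1), (0)(6) + (2)(1)]ᵀ
= [30, 2]ᵀ
Result: (30, 2)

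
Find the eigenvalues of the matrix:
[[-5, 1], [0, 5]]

Characteristic equation: det(A - λI) = 0
λ² - (trace)λ + (det) = 0
trace = -5 + 5 = 0, det = (-5)(5) - (1)(0) = -25
λ² - (0)λ + (-25) = 0
λ = (0 ± √((0)² - 4·(-25))) / 2 = (0 ± √100) / 2
Solving: λ = -5, 5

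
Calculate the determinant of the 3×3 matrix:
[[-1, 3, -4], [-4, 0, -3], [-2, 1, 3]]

Expansion along first row:
det = -1·det([[0,-3],[1,3]]) - 3·det([[-4,-3],[-2,3]]) + -4·det([[-4,0],[-2,1]])
    = -1·(0·3 - -3·1) - 3·(-4·3 - -3·-2) + -4·(-4·1 - 0·-2)
    = -1·3 - 3·-18 + -4·-4
    = -3 + 54 + 16 = 67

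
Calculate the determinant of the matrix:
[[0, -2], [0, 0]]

For a 2×2 matrix [[a, b], [c, d]], det = ad - bc
det = (0)(0) - (-2)(0) = 0 - 0 = 0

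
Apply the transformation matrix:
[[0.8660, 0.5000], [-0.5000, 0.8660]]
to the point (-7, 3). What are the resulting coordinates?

Matrix multiplication:
[[0.8660, 0.5000], [-0.5000, 0.8660]] × [-7, 3]ᵀ
= [(0.8660)(-7) + (0.5000)(3), (-0.5000)(-7) + (0.8660)(3)]ᵀ
= [-4.5620, 6.0980]ᵀ
Result: (-4.5620, 6.0980)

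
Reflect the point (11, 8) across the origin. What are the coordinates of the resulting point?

Reflection across origin: (11, 8) → (-11, -8)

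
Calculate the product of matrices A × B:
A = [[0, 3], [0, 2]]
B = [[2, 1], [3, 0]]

Matrix multiplication:
C[0][0] = 0×2 + 3×3 = 9
C[0][1] = 0×1 + 3×0 = 0
C[1][0] = 0×2 + 2×3 = 6
C[1][1] = 0×1 + 2×0 = 0
Result: [[9, 0], [6, 0]]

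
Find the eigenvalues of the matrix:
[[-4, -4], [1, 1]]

Characteristic equation: det(A - λI) = 0
λ² - (trace)λ + (det) = 0
trace = -4 + 1 = -3, det = (-4)(1) - (-4)(1) = 0
λ² - (-3)λ + (0) = 0
λ = (-3 ± √((-3)² - 4·(0))) / 2 = (-3 ± √9) / 2
Solving: λ = -3, 0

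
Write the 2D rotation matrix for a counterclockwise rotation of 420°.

Rotation matrix formula: [[cos θ, -sin θ], [sin θ, cos θ]]
For θ = 420°:
cos(420°) = 1/2
sin(420°) = √3/2
Result: [[1/2, -√3/2], [√3/2, 1/2]]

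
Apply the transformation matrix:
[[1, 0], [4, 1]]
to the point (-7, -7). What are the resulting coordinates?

Matrix multiplication:
[[1, 0], [4, 1]] × [-7, -7]ᵀ
= [(1)(-7) + (0)(-7), (4)(-7) + (1)(-7)]ᵀ
= [-7, -35]ᵀ
Result: (-7, -35)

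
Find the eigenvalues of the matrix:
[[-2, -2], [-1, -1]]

Characteristic equation: det(A - λI) = 0
λ² - (trace)λ + (det) = 0
trace = -2 + -1 = -3, det = (-2)(-1) - (-2)(-1) = 0
λ² - (-3)λ + (0) = 0
λ = (-3 ± √((-3)² - 4·(0))) / 2 = (-3 ± √9) / 2
Solving: λ = -3, 0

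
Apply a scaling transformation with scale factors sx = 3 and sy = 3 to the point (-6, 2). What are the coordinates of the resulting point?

Scaling matrix:
[[3, 0], [0, 3]]
Result: (-6 × 3, 2 × 3) = (-18, 6)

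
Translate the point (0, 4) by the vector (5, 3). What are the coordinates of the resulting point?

Translation by (5, 3) (homogeneous matrix [[1, 0, 5], [0, 1, 3], [0, 0, 1]]):
x' = 0 + 5 = 5
y' = 4 + 3 = 7
Result: (5, 7)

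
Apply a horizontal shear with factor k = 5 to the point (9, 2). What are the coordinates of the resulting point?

Shear matrix for horizontal shear with factor k = 5:
[[1, 5], [0, 1]]
Result: (9, 2) → (19, 2)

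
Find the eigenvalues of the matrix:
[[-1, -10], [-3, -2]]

Characteristic equation: det(A - λI) = 0
λ² - (trace)λ + (det) = 0
trace = -1 + -2 = -3, det = (-1)(-2) - (-10)(-3) = -28
λ² - (-3)λ + (-28) = 0
λ = (-3 ± √((-3)² - 4·(-28))) / 2 = (-3 ± √121) / 2
Solving: λ = -7, 4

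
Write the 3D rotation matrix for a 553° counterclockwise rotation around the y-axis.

Rotation matrix for counterclockwise 553° around y-axis:
cos(553°) = -0.9744, sin(553°) = -0.2250
Result: [[-0.9744, 0, -0.2250], [0, 1, 0], [0.2250, 0, -0.9744]]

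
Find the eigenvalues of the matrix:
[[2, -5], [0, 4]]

Characteristic equation: det(A - λI) = 0
λ² - (trace)λ + (det) = 0
trace = 2 + 4 = 6, det = (2)(4) - (-5)(0) = 8
λ² - (6)λ + (8) = 0
λ = (6 ± √((6)² - 4·(8))) / 2 = (6 ± √4) / 2
Solving: λ = 2, 4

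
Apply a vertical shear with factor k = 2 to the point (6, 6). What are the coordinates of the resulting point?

Shear matrix for vertical shear with factor k = 2:
[[1, 0], [2, 1]]
Result: (6, 6) → (6, 18)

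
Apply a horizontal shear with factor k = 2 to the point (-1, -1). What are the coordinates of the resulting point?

Shear matrix for horizontal shear with factor k = 2:
[[1, 2], [0, 1]]
Result: (-1, -1) → (-3, -1)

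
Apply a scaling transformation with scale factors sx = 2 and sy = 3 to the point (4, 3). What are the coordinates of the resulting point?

Scaling matrix:
[[2, 0], [0, 3]]
Result: (4 × 2, 3 × 3) = (8, 9)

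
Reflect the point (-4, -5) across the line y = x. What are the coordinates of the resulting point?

Reflection across line y = x: (-4, -5) → (-5, -4)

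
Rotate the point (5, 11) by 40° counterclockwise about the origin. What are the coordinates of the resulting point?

Rotation matrix for 40°: [[cos 40°, -sin 40°], [sin 40°, cos 40°]] ≈ [[0.766044, -0.642788], [0.642788, 0.766044]]
[[0.766044, -0.642788], [0.642788, 0.766044]] × [5, 11]ᵀ ≈ [-3.2404, 11.6404]ᵀ
Result: (-3.2404, 11.6404)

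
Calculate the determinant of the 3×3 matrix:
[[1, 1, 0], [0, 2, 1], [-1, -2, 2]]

Expansion along first row:
det = 1·det([[2,1],[-2,2]]) - 1·det([[0,1],[-1,2]]) + 0·det([[0,2],[-1,-2]])
    = 1·(2·2 - 1·-2) - 1·(0·2 - 1·-1) + 0·(0·-2 - 2·-1)
    = 1·6 - 1·1 + 0·2
    = 6 + -1 + 0 = 5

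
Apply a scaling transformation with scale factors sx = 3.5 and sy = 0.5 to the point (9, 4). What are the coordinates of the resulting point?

Scaling matrix:
[[3.50, 0], [0, 0.50]]
Result: (9 × 3.5, 4 × 0.5) = (31.5, 2)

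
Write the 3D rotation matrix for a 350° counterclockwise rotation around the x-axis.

Rotation matrix for counterclockwise 350° around x-axis:
cos(350°) = 0.9848, sin(350°) = -0.1736
Result: [[1, 0, 0], [0, 0.9848, 0.1736], [0, -0.1736, 0.9848]]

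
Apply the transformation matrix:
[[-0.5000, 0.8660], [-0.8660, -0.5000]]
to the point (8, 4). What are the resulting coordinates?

Matrix multiplication:
[[-0.5000, 0.8660], [-0.8660, -0.5000]] × [8, 4]ᵀ
= [(-0.5000)(8) + (0.8660)(4), (-0.8660)(8) + (-0.5000)(4)]ᵀ
= [-0.5360, -8.9280]ᵀ
Result: (-0.5360, -8.9280)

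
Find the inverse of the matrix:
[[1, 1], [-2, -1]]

For [[a,b],[c,d]], inverse = (1/det)·[[d,-b],[-c,a]]
det = (1)(-1) - (1)(-2) = -1 - -2 = 1
Inverse = [[-1, -1], [2, 1]]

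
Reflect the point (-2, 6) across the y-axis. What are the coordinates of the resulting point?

Reflection across y-axis: (-2, 6) → (2, 6)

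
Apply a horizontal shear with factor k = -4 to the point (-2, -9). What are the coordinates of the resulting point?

Shear matrix for horizontal shear with factor k = -4:
[[1, -4], [0, 1]]
Result: (-2, -9) → (34, -9)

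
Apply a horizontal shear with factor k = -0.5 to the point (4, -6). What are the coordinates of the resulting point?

Shear matrix for horizontal shear with factor k = -0.5:
[[1, -0.50], [0, 1]]
Result: (4, -6) → (7, -6)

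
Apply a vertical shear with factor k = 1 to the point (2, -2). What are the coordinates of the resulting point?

Shear matrix for vertical shear with factor k = 1:
[[1, 0], [1, 1]]
Result: (2, -2) → (2, 0)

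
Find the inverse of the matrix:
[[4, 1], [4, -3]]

For [[a,b],[c,d]], inverse = (1/det)·[[d,-b],[-c,a]]
det = (4)(-3) - (1)(4) = -12 - 4 = -16
Inverse = (1/-16)·[[-3, -1], [-4, 4]]
= [[3/16, 1/16], [1/4, -1/4]]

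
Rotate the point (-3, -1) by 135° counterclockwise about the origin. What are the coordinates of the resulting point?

Rotation matrix for 135°: [[cos 135°, -sin 135°], [sin 135°, cos 135°]] ≈ [[-0.707107, -0.707107], [0.707107, -0.707107]]
[[-0.707107, -0.707107], [0.707107, -0.707107]] × [-3, -1]ᵀ ≈ [2.8284, -1.4142]ᵀ
Result: (2.8284, -1.4142)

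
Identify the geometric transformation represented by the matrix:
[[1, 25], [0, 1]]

This matrix represents: horizontal shear with factor 25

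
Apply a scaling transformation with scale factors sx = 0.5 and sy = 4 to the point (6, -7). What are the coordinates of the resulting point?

Scaling matrix:
[[0.50, 0], [0, 4]]
Result: (6 × 0.5, -7 × 4) = (3, -28)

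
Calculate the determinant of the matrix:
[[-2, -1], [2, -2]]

For a 2×2 matrix [[a, b], [c, d]], det = ad - bc
det = (-2)(-2) - (-1)(2) = 4 - -2 = 6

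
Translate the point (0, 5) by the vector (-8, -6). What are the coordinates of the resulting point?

Translation by (-8, -6) (homogeneous matrix [[1, 0, -8], [0, 1, -6], [0, 0, 1]]):
x' = 0 + -8 = -8
y' = 5 + -6 = -1
Result: (-8, -1)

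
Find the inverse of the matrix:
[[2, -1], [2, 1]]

For [[a,b],[c,d]], inverse = (1/det)·[[d,-b],[-c,a]]
det = (2)(1) - (-1)(2) = 2 - -2 = 4
Inverse = (1/4)·[[1, 1], [-2, 2]]
= [[1/4, 1/4], [-1/2, 1/2]]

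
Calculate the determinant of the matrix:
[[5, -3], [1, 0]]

For a 2×2 matrix [[a, b], [c, d]], det = ad - bc
det = (5)(0) - (-3)(1) = 0 - -3 = 3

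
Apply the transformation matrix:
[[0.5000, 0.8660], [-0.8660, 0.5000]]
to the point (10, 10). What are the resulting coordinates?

Matrix multiplication:
[[0.5000, 0.8660], [-0.8660, 0.5000]] × [10, 10]ᵀ
= [(0.5000)(10) + (0.8660)(10), (-0.8660)(10) + (0.5000)(10)]ᵀ
= [13.6600, -3.6600]ᵀ
Result: (13.6600, -3.6600)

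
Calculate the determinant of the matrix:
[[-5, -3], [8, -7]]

For a 2×2 matrix [[a, b], [c, d]], det = ad - bc
det = (-5)(-7) - (-3)(8) = 35 - -24 = 59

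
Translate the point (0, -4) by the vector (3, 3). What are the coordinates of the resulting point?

Translation by (3, 3) (homogeneous matrix [[1, 0, 3], [0, 1, 3], [0, 0, 1]]):
x' = 0 + 3 = 3
y' = -4 + 3 = -1
Result: (3, -1)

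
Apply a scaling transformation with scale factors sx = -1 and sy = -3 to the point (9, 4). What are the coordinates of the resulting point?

Scaling matrix:
[[-1, 0], [0, -3]]
Result: (9 × -1, 4 × -3) = (-9, -12)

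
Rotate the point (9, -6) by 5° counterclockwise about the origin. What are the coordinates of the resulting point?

Rotation matrix for 5°: [[cos 5°, -sin 5°], [sin 5°, cos 5°]] ≈ [[0.996195, -0.087156], [0.087156, 0.996195]]
[[0.996195, -0.087156], [0.087156, 0.996195]] × [9, -6]ᵀ ≈ [9.4887, -5.1928]ᵀ
Result: (9.4887, -5.1928)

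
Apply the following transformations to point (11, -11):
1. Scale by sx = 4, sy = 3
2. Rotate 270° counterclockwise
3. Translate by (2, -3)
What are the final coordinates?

Step 1: Scale → (44, -33)
Step 2: Rotate 270° → (-33, -44)
Step 3: Translate → (-31, -47)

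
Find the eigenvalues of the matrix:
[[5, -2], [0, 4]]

Characteristic equation: det(A - λI) = 0
λ² - (trace)λ + (det) = 0
trace = 5 + 4 = 9, det = (5)(4) - (-2)(0) = 20
λ² - (9)λ + (20) = 0
λ = (9 ± √((9)² - 4·(20))) / 2 = (9 ± √1) / 2
Solving: λ = 4, 5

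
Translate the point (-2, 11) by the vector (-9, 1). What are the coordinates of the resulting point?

Translation by (-9, 1) (homogeneous matrix [[1, 0, -9], [0, 1, 1], [0, 0, 1]]):
x' = -2 + -9 = -11
y' = 11 + 1 = 12
Result: (-11, 12)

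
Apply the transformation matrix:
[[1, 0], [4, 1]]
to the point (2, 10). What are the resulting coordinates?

Matrix multiplication:
[[1, 0], [4, 1]] × [2, 10]ᵀ
= [(1)(2) + (0)(10), (4)(2) + (1)(10)]ᵀ
= [2, 18]ᵀ
Result: (2, 18)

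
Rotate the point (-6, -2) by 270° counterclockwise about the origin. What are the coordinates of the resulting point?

Rotation matrix for 270°: [[cos 270°, -sin 270°], [sin 270°, cos 270°]] = [[0, 1], [-1, 0]]
[[0, 1], [-1, 0]] × [-6, -2]ᵀ = [-2, 6]ᵀ
Result: (-2, 6)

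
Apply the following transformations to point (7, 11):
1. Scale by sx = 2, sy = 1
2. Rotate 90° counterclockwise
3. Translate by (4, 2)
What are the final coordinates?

Step 1: Scale → (14, 11)
Step 2: Rotate 90° → (-11, 14)
Step 3: Translate → (-7, 16)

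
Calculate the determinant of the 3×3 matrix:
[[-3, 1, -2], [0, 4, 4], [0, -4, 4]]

Expansion along first row:
det = -3·det([[4,4],[-4,4]]) - 1·det([[0,4],[0,4]]) + -2·det([[0,4],[0,-4]])
    = -3·(4·4 - 4·-4) - 1·(0·4 - 4·0) + -2·(0·-4 - 4·0)
    = -3·32 - 1·0 + -2·0
    = -96 + 0 + 0 = -96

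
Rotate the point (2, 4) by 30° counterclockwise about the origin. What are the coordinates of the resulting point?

Rotation matrix for 30°: [[cos 30°, -sin 30°], [sin 30°, cos 30°]] ≈ [[0.866025, -0.500000], [0.500000, 0.866025]]
[[0.866025, -0.500000], [0.500000, 0.866025]] × [2, 4]ᵀ ≈ [-0.2679, 4.4641]ᵀ
Result: (-0.2679, 4.4641)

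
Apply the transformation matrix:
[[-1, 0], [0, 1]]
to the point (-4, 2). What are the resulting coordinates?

Matrix multiplication:
[[-1, 0], [0, 1]] × [-4, 2]ᵀ
= [(-1)(-4) + (0)(2), (0)(-4) + (1)(2)]ᵀ
= [4, 2]ᵀ
Result: (4, 2)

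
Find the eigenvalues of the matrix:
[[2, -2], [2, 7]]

Characteristic equation: det(A - λI) = 0
λ² - (trace)λ + (det) = 0
trace = 2 + 7 = 9, det = (2)(7) - (-2)(2) = 18
λ² - (9)λ + (18) = 0
λ = (9 ± √((9)² - 4·(18))) / 2 = (9 ± √9) / 2
Solving: λ = 3, 6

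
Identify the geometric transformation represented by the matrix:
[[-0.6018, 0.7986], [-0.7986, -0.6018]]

This matrix represents: rotation by 233° counterclockwise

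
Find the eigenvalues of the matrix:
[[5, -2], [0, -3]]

Characteristic equation: det(A - λI) = 0
λ² - (trace)λ + (det) = 0
trace = 5 + -3 = 2, det = (5)(-3) - (-2)(0) = -15
λ² - (2)λ + (-15) = 0
λ = (2 ± √((2)² - 4·(-15))) / 2 = (2 ± √64) / 2
Solving: λ = -3, 5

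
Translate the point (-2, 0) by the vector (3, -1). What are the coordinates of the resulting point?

Translation by (3, -1) (homogeneous matrix [[1, 0, 3], [0, 1, -1], [0, 0, 1]]):
x' = -2 + 3 = 1
y' = 0 + -1 = -1
Result: (1, -1)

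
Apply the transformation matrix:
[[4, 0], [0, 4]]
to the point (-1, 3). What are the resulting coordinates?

Matrix multiplication:
[[4, 0], [0, 4]] × [-1, 3]ᵀ
= [(4)(-1) + (0)(3), (0)(-1) + (4)(3)]ᵀ
= [-4, 12]ᵀ
Result: (-4, 12)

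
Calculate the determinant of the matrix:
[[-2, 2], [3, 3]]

For a 2×2 matrix [[a, b], [c, d]], det = ad - bc
det = (-2)(3) - (2)(3) = -6 - 6 = -12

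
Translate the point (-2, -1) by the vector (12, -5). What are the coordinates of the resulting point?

Translation by (12, -5) (homogeneous matrix [[1, 0, 12], [0, 1, -5], [0, 0, 1]]):
x' = -2 + 12 = 10
y' = -1 + -5 = -6
Result: (10, -6)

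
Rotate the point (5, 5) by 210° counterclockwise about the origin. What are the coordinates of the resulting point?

Rotation matrix for 210°: [[cos 210°, -sin 210°], [sin 210°, cos 210°]] ≈ [[-0.866025, 0.500000], [-0.500000, -0.866025]]
[[-0.866025, 0.500000], [-0.500000, -0.866025]] × [5, 5]ᵀ ≈ [-1.8301, -6.8301]ᵀ
Result: (-1.8301, -6.8301)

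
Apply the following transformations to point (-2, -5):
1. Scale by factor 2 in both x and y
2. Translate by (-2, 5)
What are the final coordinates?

Step 1: Scale (-2, -5) by 2 → (-4, -10)
Step 2: Translate by (-2, 5) → (-6, -5)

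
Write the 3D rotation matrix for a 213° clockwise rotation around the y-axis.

Rotation matrix for clockwise 213° around y-axis:
A clockwise rotation by 213° is a counterclockwise rotation by -213°.
cos(-213°) = -0.8387, sin(-213°) = 0.5446
Result: [[-0.8387, 0, 0.5446], [0, 1, 0], [-0.5446, 0, -0.8387]]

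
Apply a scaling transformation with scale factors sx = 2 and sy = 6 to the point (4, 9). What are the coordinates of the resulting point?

Scaling matrix:
[[2, 0], [0, 6]]
Result: (4 × 2, 9 × 6) = (8, 54)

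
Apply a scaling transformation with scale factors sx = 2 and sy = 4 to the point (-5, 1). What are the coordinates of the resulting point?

Scaling matrix:
[[2, 0], [0, 4]]
Result: (-5 × 2, 1 × 4) = (-10, 4)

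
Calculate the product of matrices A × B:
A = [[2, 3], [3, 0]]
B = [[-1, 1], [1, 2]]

Matrix multiplication:
C[0][0] = 2×-1 + 3×1 = 1
C[0][1] = 2×1 + 3×2 = 8
C[1][0] = 3×-1 + 0×1 = -3
C[1][1] = 3×1 + 0×2 = 3
Result: [[1, 8], [-3, 3]]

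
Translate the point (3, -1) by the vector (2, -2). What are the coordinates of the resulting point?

Translation by (2, -2) (homogeneous matrix [[1, 0, 2], [0, 1, -2], [0, 0, 1]]):
x' = 3 + 2 = 5
y' = -1 + -2 = -3
Result: (5, -3)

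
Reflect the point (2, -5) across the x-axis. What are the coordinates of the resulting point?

Reflection across x-axis: (2, -5) → (2, 5)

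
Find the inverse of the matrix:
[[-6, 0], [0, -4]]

For [[a,b],[c,d]], inverse = (1/det)·[[d,-b],[-c,a]]
det = (-6)(-4) - (0)(0) = 24 - 0 = 24
Inverse = (1/24)·[[-4, 0], [0, -6]]
= [[-1/6, 0], [0, -1/4]]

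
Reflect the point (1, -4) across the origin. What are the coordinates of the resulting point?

Reflection across origin: (1, -4) → (-1, 4)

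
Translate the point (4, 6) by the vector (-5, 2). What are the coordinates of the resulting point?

Translation by (-5, 2) (homogeneous matrix [[1, 0, -5], [0, 1, 2], [0, 0, 1]]):
x' = 4 + -5 = -1
y' = 6 + 2 = 8
Result: (-1, 8)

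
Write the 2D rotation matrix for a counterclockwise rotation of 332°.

Rotation matrix formula: [[cos θ, -sin θ], [sin θ, cos θ]]
For θ = 332°:
cos(332°) = 0.8829
sin(332°) = -0.4695
Result: [[0.8829, 0.4695], [-0.4695, 0.8829]]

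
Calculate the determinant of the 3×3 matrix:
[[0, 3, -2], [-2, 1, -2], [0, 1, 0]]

Expansion along first row:
det = 0·det([[1,-2],[1,0]]) - 3·det([[-2,-2],[0,0]]) + -2·det([[-2,1],[0,1]])
    = 0·(1·0 - -2·1) - 3·(-2·0 - -2·0) + -2·(-2·1 - 1·0)
    = 0·2 - 3·0 + -2·-2
    = 0 + 0 + 4 = 4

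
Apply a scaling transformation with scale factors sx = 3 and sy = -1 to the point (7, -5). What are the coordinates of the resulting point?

Scaling matrix:
[[3, 0], [0, -1]]
Result: (7 × 3, -5 × -1) = (21, 5)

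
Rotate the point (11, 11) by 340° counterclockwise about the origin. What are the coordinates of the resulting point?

Rotation matrix for 340°: [[cos 340°, -sin 340°], [sin 340°, cos 340°]] ≈ [[0.939693, 0.342020], [-0.342020, 0.939693]]
[[0.939693, 0.342020], [-0.342020, 0.939693]] × [11, 11]ᵀ ≈ [14.0988, 6.5744]ᵀ
Result: (14.0988, 6.5744)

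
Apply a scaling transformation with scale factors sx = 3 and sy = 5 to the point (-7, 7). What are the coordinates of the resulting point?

Scaling matrix:
[[3, 0], [0, 5]]
Result: (-7 × 3, 7 × 5) = (-21, 35)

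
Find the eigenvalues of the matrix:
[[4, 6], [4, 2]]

Characteristic equation: det(A - λI) = 0
λ² - (trace)λ + (det) = 0
trace = 4 + 2 = 6, det = (4)(2) - (6)(4) = -16
λ² - (6)λ + (-16) = 0
λ = (6 ± √((6)² - 4·(-16))) / 2 = (6 ± √100) / 2
Solving: λ = -2, 8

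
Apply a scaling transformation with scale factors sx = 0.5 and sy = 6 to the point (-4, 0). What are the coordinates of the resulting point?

Scaling matrix:
[[0.50, 0], [0, 6]]
Result: (-4 × 0.5, 0 × 6) = (-2, 0)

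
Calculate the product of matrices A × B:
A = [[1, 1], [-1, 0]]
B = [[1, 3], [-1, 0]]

Matrix multiplication:
C[0][0] = 1×1 + 1×-1 = 0
C[0][1] = 1×3 + 1×0 = 3
C[1][0] = -1×1 + 0×-1 = -1
C[1][1] = -1×3 + 0×0 = -3
Result: [[0, 3], [-1, -3]]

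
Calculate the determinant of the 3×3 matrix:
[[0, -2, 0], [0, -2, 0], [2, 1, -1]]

Expansion along first row:
det = 0·det([[-2,0],[1,-1]]) - -2·det([[0,0],[2,-1]]) + 0·det([[0,-2],[2,1]])
    = 0·(-2·-1 - 0·1) - -2·(0·-1 - 0·2) + 0·(0·1 - -2·2)
    = 0·2 - -2·0 + 0·4
    = 0 + 0 + 0 = 0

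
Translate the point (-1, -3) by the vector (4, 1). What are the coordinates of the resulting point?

Translation by (4, 1) (homogeneous matrix [[1, 0, 4], [0, 1, 1], [0, 0, 1]]):
x' = -1 + 4 = 3
y' = -3 + 1 = -2
Result: (3, -2)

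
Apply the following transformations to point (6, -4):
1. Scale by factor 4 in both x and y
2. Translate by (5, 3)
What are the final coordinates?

Step 1: Scale (6, -4) by 4 → (24, -16)
Step 2: Translate by (5, 3) → (29, -13)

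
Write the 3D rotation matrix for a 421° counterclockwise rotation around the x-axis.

Rotation matrix for counterclockwise 421° around x-axis:
cos(421°) = 0.4848, sin(421°) = 0.8746
Result: [[1, 0, 0], [0, 0.4848, -0.8746], [0, 0.8746, 0.4848]]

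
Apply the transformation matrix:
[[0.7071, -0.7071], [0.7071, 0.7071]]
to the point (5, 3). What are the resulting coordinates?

Matrix multiplication:
[[0.7071, -0.7071], [0.7071, 0.7071]] × [5, 3]ᵀ
= [(0.7071)(5) + (-0.7071)(3), (0.7071)(5) + (0.7071)(3)]ᵀ
= [1.4142, 5.6568]ᵀ
Result: (1.4142, 5.6568)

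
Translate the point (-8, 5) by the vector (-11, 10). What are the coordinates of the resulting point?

Translation by (-11, 10) (homogeneous matrix [[1, 0, -11], [0, 1, 10], [0, 0, 1]]):
x' = -8 + -11 = -19
y' = 5 + 10 = 15
Result: (-19, 15)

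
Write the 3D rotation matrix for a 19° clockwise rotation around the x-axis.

Rotation matrix for clockwise 19° around x-axis:
A clockwise rotation by 19° is a counterclockwise rotation by -19°.
cos(-19°) = 0.9455, sin(-19°) = -0.3256
Result: [[1, 0, 0], [0, 0.9455, 0.3256], [0, -0.3256, 0.9455]]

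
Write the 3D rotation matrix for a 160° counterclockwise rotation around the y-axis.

Rotation matrix for counterclockwise 160° around y-axis:
cos(160°) = -0.9397, sin(160°) = 0.3420
Result: [[-0.9397, 0, 0.3420], [0, 1, 0], [-0.3420, 0, -0.9397]]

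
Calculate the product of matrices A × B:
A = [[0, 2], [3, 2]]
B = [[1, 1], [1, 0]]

Matrix multiplication:
C[0][0] = 0×1 + 2×1 = 2
C[0][1] = 0×1 + 2×0 = 0
C[1][0] = 3×1 + 2×1 = 5
C[1][1] = 3×1 + 2×0 = 3
Result: [[2, 0], [5, 3]]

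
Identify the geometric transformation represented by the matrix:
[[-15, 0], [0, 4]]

This matrix represents: non-uniform scaling by sx = -15, sy = 4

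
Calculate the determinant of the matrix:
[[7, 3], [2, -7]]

For a 2×2 matrix [[a, b], [c, d]], det = ad - bc
det = (7)(-7) - (3)(2) = -49 - 6 = -55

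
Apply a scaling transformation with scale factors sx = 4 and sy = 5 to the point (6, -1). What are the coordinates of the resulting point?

Scaling matrix:
[[4, 0], [0, 5]]
Result: (6 × 4, -1 × 5) = (24, -5)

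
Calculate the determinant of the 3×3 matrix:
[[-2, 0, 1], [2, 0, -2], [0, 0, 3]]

Expansion along first row:
det = -2·det([[0,-2],[0,3]]) - 0·det([[2,-2],[0,3]]) + 1·det([[2,0],[0,0]])
    = -2·(0·3 - -2·0) - 0·(2·3 - -2·0) + 1·(2·0 - 0·0)
    = -2·0 - 0·6 + 1·0
    = 0 + 0 + 0 = 0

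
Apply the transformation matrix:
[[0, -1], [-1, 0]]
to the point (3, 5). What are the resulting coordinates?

Matrix multiplication:
[[0, -1], [-1, 0]] × [3, 5]ᵀ
= [(0)(3) + (-1)(5), (-1)(3) + (0)(5)]ᵀ
= [-5, -3]ᵀ
Result: (-5, -3)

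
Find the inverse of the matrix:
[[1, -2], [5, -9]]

For [[a,b],[c,d]], inverse = (1/det)·[[d,-b],[-c,a]]
det = (1)(-9) - (-2)(5) = -9 - -10 = 1
Inverse = [[-9, 2], [-5, 1]]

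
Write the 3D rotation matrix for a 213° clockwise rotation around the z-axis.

Rotation matrix for clockwise 213° around z-axis:
A clockwise rotation by 213° is a counterclockwise rotation by -213°.
cos(-213°) = -0.8387, sin(-213°) = 0.5446
Result: [[-0.8387, -0.5446, 0], [0.5446, -0.8387, 0], [0, 0, 1]]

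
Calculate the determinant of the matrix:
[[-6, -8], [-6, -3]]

For a 2×2 matrix [[a, b], [c, d]], det = ad - bc
det = (-6)(-3) - (-8)(-6) = 18 - 48 = -30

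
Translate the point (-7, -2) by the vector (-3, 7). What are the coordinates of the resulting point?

Translation by (-3, 7) (homogeneous matrix [[1, 0, -3], [0, 1, 7], [0, 0, 1]]):
x' = -7 + -3 = -10
y' = -2 + 7 = 5
Result: (-10, 5)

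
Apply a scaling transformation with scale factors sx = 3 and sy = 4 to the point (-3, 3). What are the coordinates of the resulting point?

Scaling matrix:
[[3, 0], [0, 4]]
Result: (-3 × 3, 3 × 4) = (-9, 12)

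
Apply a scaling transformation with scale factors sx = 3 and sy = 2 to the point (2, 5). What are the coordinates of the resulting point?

Scaling matrix:
[[3, 0], [0, 2]]
Result: (2 × 3, 5 × 2) = (6, 10)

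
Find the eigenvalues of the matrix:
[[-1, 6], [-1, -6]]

Characteristic equation: det(A - λI) = 0
λ² - (trace)λ + (det) = 0
trace = -1 + -6 = -7, det = (-1)(-6) - (6)(-1) = 12
λ² - (-7)λ + (12) = 0
λ = (-7 ± √((-7)² - 4·(12))) / 2 = (-7 ± √1) / 2
Solving: λ = -4, -3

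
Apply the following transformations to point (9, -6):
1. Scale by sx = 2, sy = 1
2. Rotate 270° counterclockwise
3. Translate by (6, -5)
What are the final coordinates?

Step 1: Scale → (18, -6)
Step 2: Rotate 270° → (-6, -18)
Step 3: Translate → (0, -23)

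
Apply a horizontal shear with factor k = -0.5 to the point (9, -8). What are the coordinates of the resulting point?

Shear matrix for horizontal shear with factor k = -0.5:
[[1, -0.50], [0, 1]]
Result: (9, -8) → (13, -8)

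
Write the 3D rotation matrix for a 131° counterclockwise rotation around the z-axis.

Rotation matrix for counterclockwise 131° around z-axis:
cos(131°) = -0.6561, sin(131°) = 0.7547
Result: [[-0.6561, -0.7547, 0], [0.7547, -0.6561, 0], [0, 0, 1]]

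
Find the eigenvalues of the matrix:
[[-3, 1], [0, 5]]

Characteristic equation: det(A - λI) = 0
λ² - (trace)λ + (det) = 0
trace = -3 + 5 = 2, det = (-3)(5) - (1)(0) = -15
λ² - (2)λ + (-15) = 0
λ = (2 ± √((2)² - 4·(-15))) / 2 = (2 ± √64) / 2
Solving: λ = -3, 5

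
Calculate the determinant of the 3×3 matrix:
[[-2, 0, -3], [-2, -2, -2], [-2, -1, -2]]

Expansion along first row:
det = -2·det([[-2,-2],[-1,-2]]) - 0·det([[-2,-2],[-2,-2]]) + -3·det([[-2,-2],[-2,-1]])
    = -2·(-2·-2 - -2·-1) - 0·(-2·-2 - -2·-2) + -3·(-2·-1 - -2·-2)
    = -2·2 - 0·0 + -3·-2
    = -4 + 0 + 6 = 2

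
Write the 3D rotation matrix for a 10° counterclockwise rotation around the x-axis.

Rotation matrix for counterclockwise 10° around x-axis:
cos(10°) = 0.9848, sin(10°) = 0.1736
Result: [[1, 0, 0], [0, 0.9848, -0.1736], [0, 0.1736, 0.9848]]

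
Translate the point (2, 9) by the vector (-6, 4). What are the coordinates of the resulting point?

Translation by (-6, 4) (homogeneous matrix [[1, 0, -6], [0, 1, 4], [0, 0, 1]]):
x' = 2 + -6 = -4
y' = 9 + 4 = 13
Result: (-4, 13)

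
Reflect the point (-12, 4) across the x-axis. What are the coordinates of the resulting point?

Reflection across x-axis: (-12, 4) → (-12, -4)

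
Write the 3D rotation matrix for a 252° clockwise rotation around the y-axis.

Rotation matrix for clockwise 252° around y-axis:
A clockwise rotation by 252° is a counterclockwise rotation by -252°.
cos(-252°) = -0.3090, sin(-252°) = 0.9511
Result: [[-0.3090, 0, 0.9511], [0, 1, 0], [-0.9511, 0, -0.3090]]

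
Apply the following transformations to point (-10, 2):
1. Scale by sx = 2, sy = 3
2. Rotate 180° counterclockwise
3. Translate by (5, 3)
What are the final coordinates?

Step 1: Scale → (-20, 6)
Step 2: Rotate 180° → (20, -6)
Step 3: Translate → (25, -3)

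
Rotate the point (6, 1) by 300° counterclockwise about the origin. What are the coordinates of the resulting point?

Rotation matrix for 300°: [[cos 300°, -sin 300°], [sin 300°, cos 300°]] ≈ [[0.500000, 0.866025], [-0.866025, 0.500000]]
[[0.500000, 0.866025], [-0.866025, 0.500000]] × [6, 1]ᵀ ≈ [3.8660, -4.6962]ᵀ
Result: (3.8660, -4.6962)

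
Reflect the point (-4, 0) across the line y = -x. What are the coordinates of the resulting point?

Reflection across line y = -x: (-4, 0) → (0, 4)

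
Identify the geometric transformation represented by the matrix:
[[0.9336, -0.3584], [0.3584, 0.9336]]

This matrix represents: rotation by 21° counterclockwise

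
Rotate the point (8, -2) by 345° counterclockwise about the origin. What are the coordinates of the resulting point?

Rotation matrix for 345°: [[cos 345°, -sin 345°], [sin 345°, cos 345°]] ≈ [[0.965926, 0.258819], [-0.258819, 0.965926]]
[[0.965926, 0.258819], [-0.258819, 0.965926]] × [8, -2]ᵀ ≈ [7.2098, -4.0024]ᵀ
Result: (7.2098, -4.0024)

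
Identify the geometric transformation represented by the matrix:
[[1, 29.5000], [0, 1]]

This matrix represents: horizontal shear with factor 29.5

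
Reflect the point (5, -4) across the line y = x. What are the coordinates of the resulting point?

Reflection across line y = x: (5, -4) → (-4, 5)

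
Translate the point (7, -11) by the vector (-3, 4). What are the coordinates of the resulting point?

Translation by (-3, 4) (homogeneous matrix [[1, 0, -3], [0, 1, 4], [0, 0, 1]]):
x' = 7 + -3 = 4
y' = -11 + 4 = -7
Result: (4, -7)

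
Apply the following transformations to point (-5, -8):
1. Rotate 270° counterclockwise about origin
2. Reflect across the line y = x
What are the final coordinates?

Step 1: Rotate 270° → (-8, 5)
Step 2: Reflect across line y = x → (5, -8)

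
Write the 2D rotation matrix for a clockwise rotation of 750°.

Rotation matrix formula: [[cos θ, -sin θ], [sin θ, cos θ]]
A clockwise rotation by 750° is equivalent to a counterclockwise rotation by -750°.
For θ = -750°:
cos(-750°) = √3/2
sin(-750°) = -1/2
Result: [[√3/2, 1/2], [-1/2, √3/2]]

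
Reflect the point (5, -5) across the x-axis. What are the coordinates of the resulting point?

Reflection across x-axis: (5, -5) → (5, 5)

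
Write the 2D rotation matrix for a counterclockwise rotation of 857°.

Rotation matrix formula: [[cos θ, -sin θ], [sin θ, cos θ]]
For θ = 857°:
cos(857°) = -0.7314
sin(857°) = 0.6820
Result: [[-0.7314, -0.6820], [0.6820, -0.7314]]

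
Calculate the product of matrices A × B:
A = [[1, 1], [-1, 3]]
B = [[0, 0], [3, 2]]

Matrix multiplication:
C[0][0] = 1×0 + 1×3 = 3
C[0][1] = 1×0 + 1×2 = 2
C[1][0] = -1×0 + 3×3 = 9
C[1][1] = -1×0 + 3×2 = 6
Result: [[3, 2], [9, 6]]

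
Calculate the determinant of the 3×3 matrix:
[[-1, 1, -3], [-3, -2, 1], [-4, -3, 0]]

Expansion along first row:
det = -1·det([[-2,1],[-3,0]]) - 1·det([[-3,1],[-4,0]]) + -3·det([[-3,-2],[-4,-3]])
    = -1·(-2·0 - 1·-3) - 1·(-3·0 - 1·-4) + -3·(-3·-3 - -2·-4)
    = -1·3 - 1·4 + -3·1
    = -3 + -4 + -3 = -10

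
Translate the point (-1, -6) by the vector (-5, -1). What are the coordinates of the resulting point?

Translation by (-5, -1) (homogeneous matrix [[1, 0, -5], [0, 1, -1], [0, 0, 1]]):
x' = -1 + -5 = -6
y' = -6 + -1 = -7
Result: (-6, -7)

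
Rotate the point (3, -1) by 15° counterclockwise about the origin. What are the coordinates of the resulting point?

Rotation matrix for 15°: [[cos 15°, -sin 15°], [sin 15°, cos 15°]] ≈ [[0.965926, -0.258819], [0.258819, 0.965926]]
[[0.965926, -0.258819], [0.258819, 0.965926]] × [3, -1]ᵀ ≈ [3.1566, -0.1895]ᵀ
Result: (3.1566, -0.1895)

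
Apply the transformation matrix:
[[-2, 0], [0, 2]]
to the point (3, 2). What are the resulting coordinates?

Matrix multiplication:
[[-2, 0], [0, 2]] × [3, 2]ᵀ
= [(-2)(3) + (0)(2), (0)(3) + (2)(2)]ᵀ
= [-6, 4]ᵀ
Result: (-6, 4)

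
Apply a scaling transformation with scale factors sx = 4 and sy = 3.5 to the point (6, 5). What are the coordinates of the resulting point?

Scaling matrix:
[[4, 0], [0, 3.50]]
Result: (6 × 4, 5 × 3.5) = (24, 17.5)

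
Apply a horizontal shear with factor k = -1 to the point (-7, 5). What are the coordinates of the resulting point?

Shear matrix for horizontal shear with factor k = -1:
[[1, -1], [0, 1]]
Result: (-7, 5) → (-12, 5)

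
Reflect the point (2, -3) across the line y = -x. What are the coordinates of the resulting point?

Reflection across line y = -x: (2, -3) → (3, -2)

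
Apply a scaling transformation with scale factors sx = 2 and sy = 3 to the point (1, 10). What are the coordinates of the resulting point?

Scaling matrix:
[[2, 0], [0, 3]]
Result: (1 × 2, 10 × 3) = (2, 30)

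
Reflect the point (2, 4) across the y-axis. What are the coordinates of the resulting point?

Reflection across y-axis: (2, 4) → (-2, 4)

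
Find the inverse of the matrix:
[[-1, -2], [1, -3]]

For [[a,b],[c,d]], inverse = (1/det)·[[d,-b],[-c,a]]
det = (-1)(-3) - (-2)(1) = 3 - -2 = 5
Inverse = (1/5)·[[-3, 2], [-1, -1]]
= [[-3/5, 2/5], [-1/5, -1/5]]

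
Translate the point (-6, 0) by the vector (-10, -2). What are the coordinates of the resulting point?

Translation by (-10, -2) (homogeneous matrix [[1, 0, -10], [0, 1, -2], [0, 0, 1]]):
x' = -6 + -10 = -16
y' = 0 + -2 = -2
Result: (-16, -2)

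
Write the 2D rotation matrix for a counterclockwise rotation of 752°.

Rotation matrix formula: [[cos θ, -sin θ], [sin θ, cos θ]]
For θ = 752°:
cos(752°) = 0.8480
sin(752°) = 0.5299
Result: [[0.8480, -0.5299], [0.5299, 0.8480]]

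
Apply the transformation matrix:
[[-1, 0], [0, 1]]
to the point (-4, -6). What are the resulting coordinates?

Matrix multiplication:
[[-1, 0], [0, 1]] × [-4, -6]ᵀ
= [(-1)(-4) + (0)(-6), (0)(-4) + (1)(-6)]ᵀ
= [4, -6]ᵀ
Result: (4, -6)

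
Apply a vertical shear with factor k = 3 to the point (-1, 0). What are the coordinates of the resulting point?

Shear matrix for vertical shear with factor k = 3:
[[1, 0], [3, 1]]
Result: (-1, 0) → (-1, -3)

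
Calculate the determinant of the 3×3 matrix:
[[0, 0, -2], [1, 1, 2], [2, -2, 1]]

Expansion along first row:
det = 0·det([[1,2],[-2,1]]) - 0·det([[1,2],[2,1]]) + -2·det([[1,1],[2,-2]])
    = 0·(1·1 - 2·-2) - 0·(1·1 - 2·2) + -2·(1·-2 - 1·2)
    = 0·5 - 0·-3 + -2·-4
    = 0 + 0 + 8 = 8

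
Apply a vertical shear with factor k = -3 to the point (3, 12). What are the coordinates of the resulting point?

Shear matrix for vertical shear with factor k = -3:
[[1, 0], [-3, 1]]
Result: (3, 12) → (3, 3)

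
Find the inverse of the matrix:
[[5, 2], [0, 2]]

For [[a,b],[c,d]], inverse = (1/det)·[[d,-b],[-c,a]]
det = (5)(2) - (2)(0) = 10 - 0 = 10
Inverse = (1/10)·[[2, -2], [0, 5]]
= [[1/5, -1/5], [0, 1/2]]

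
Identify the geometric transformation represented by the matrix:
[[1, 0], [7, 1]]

This matrix represents: vertical shear with factor 7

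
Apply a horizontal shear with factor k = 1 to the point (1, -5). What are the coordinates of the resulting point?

Shear matrix for horizontal shear with factor k = 1:
[[1, 1], [0, 1]]
Result: (1, -5) → (-4, -5)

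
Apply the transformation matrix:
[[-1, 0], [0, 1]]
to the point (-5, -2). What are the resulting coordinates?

Matrix multiplication:
[[-1, 0], [0, 1]] × [-5, -2]ᵀ
= [(-1)(-5) + (0)(-2), (0)(-5) + (1)(-2)]ᵀ
= [5, -2]ᵀ
Result: (5, -2)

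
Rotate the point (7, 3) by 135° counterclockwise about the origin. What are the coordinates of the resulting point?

Rotation matrix for 135°: [[cos 135°, -sin 135°], [sin 135°, cos 135°]] ≈ [[-0.707107, -0.707107], [0.707107, -0.707107]]
[[-0.707107, -0.707107], [0.707107, -0.707107]] × [7, 3]ᵀ ≈ [-7.0711, 2.8284]ᵀ
Result: (-7.0711, 2.8284)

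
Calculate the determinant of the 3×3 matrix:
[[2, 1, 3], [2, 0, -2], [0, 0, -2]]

Expansion along first row:
det = 2·det([[0,-2],[0,-2]]) - 1·det([[2,-2],[0,-2]]) + 3·det([[2,0],[0,0]])
    = 2·(0·-2 - -2·0) - 1·(2·-2 - -2·0) + 3·(2·0 - 0·0)
    = 2·0 - 1·-4 + 3·0
    = 0 + 4 + 0 = 4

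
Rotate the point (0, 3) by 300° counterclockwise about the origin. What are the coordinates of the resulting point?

Rotation matrix for 300°: [[cos 300°, -sin 300°], [sin 300°, cos 300°]] ≈ [[0.500000, 0.866025], [-0.866025, 0.500000]]
[[0.500000, 0.866025], [-0.866025, 0.500000]] × [0, 3]ᵀ ≈ [2.5981, 1.5000]ᵀ
Result: (2.5981, 1.5000)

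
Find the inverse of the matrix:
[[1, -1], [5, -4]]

For [[a,b],[c,d]], inverse = (1/det)·[[d,-b],[-c,a]]
det = (1)(-4) - (-1)(5) = -4 - -5 = 1
Inverse = [[-4, 1], [-5, 1]]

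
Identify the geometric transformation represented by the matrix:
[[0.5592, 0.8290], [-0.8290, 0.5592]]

This matrix represents: rotation by 304° counterclockwise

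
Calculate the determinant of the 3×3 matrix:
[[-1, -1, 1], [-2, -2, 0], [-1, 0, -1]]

Expansion along first row:
det = -1·det([[-2,0],[0,-1]]) - -1·det([[-2,0],[-1,-1]]) + 1·det([[-2,-2],[-1,0]])
    = -1·(-2·-1 - 0·0) - -1·(-2·-1 - 0·-1) + 1·(-2·0 - -2·-1)
    = -1·2 - -1·2 + 1·-2
    = -2 + 2 + -2 = -2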